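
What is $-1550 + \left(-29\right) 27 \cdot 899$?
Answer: $-705467$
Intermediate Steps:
$-1550 + \left(-29\right) 27 \cdot 899 = -1550 - 703917 = -705467$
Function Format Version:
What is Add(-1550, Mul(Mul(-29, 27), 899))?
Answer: -705467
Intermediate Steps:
Add(-1550, Mul(Mul(-29, 27), 899)) = Add(-1550, Mul(-783, 899)) = Add(-1550, -703917) = -705467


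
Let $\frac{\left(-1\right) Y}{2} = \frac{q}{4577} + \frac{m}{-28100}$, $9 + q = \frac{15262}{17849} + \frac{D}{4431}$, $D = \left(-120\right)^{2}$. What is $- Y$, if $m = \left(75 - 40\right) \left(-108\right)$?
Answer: $\frac{3480623725916}{13040921155885} \approx 0.2669$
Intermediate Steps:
$D = 14400$
$m = -3780$ ($m = 35 \left(-108\right) = -3780$)
$q = - \frac{9926891}{2027921}$ ($q = -9 + \left(\frac{15262}{17849} + \frac{14400}{4431}\right) = -9 + \left(15262 \cdot \frac{1}{17849} + 14400 \cdot \frac{1}{4431}\right) = -9 + \left(\frac{1174}{1373} + \frac{4800}{1477}\right) = -9 + \frac{8324398}{2027921} = - \frac{9926891}{2027921} \approx -4.8951$)
$Y = - \frac{3480623725916}{13040921155885}$ ($Y = - 2 \left(- \frac{9926891}{2027921 \cdot 4577} - \frac{3780}{-28100}\right) = - 2 \left(\left(- \frac{9926891}{2027921}\right) \frac{1}{4577} - - \frac{189}{1405}\right) = - 2 \left(- \frac{9926891}{9281794417} + \frac{189}{1405}\right) = \left(-2\right) \frac{1740311862958}{13040921155885} = - \frac{3480623725916}{13040921155885} \approx -0.2669$)
$- Y = \left(-1\right) \left(- \frac{3480623725916}{13040921155885}\right) = \frac{3480623725916}{13040921155885}$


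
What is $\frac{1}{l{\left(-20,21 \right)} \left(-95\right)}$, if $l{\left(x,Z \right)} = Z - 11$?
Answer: $- \frac{1}{950} \approx -0.0010526$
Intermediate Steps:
$l{\left(x,Z \right)} = -11 + Z$
$\frac{1}{l{\left(-20,21 \right)} \left(-95\right)} = \frac{1}{\left(-11 + 21\right) \left(-95\right)} = \frac{1}{10 \left(-95\right)} = \frac{1}{-950} = - \frac{1}{950}$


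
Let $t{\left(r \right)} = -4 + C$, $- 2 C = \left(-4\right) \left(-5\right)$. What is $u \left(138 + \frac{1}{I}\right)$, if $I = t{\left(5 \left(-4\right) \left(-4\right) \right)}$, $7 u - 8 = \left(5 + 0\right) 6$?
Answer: $\frac{36689}{49} \approx 748.75$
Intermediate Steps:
$C = -10$ ($C = - \frac{\left(-4\right) \left(-5\right)}{2} = \left(- \frac{1}{2}\right) 20 = -10$)
$u = \frac{38}{7}$ ($u = \frac{8}{7} + \frac{\left(5 + 0\right) 6}{7} = \frac{8}{7} + \frac{5 \cdot 6}{7} = \frac{8}{7} + \frac{1}{7} \cdot 30 = \frac{8}{7} + \frac{30}{7} = \frac{38}{7} \approx 5.4286$)
$t{\left(r \right)} = -14$ ($t{\left(r \right)} = -4 - 10 = -14$)
$I = -14$
$u \left(138 + \frac{1}{I}\right) = \frac{38 \left(138 + \frac{1}{-14}\right)}{7} = \frac{38 \left(138 - \frac{1}{14}\right)}{7} = \frac{38}{7} \cdot \frac{1931}{14} = \frac{36689}{49}$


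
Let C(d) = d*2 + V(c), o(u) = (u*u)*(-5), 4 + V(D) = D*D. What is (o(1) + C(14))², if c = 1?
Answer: 400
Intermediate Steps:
V(D) = -4 + D² (V(D) = -4 + D*D = -4 + D²)
o(u) = -5*u² (o(u) = u²*(-5) = -5*u²)
C(d) = -3 + 2*d (C(d) = d*2 + (-4 + 1²) = 2*d + (-4 + 1) = 2*d - 3 = -3 + 2*d)
(o(1) + C(14))² = (-5*1² + (-3 + 2*14))² = (-5*1 + (-3 + 28))² = (-5 + 25)² = 20² = 400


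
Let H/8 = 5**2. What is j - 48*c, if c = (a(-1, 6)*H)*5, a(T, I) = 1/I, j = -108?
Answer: -8108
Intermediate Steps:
H = 200 (H = 8*5**2 = 8*25 = 200)
c = 500/3 (c = (200/6)*5 = ((1/6)*200)*5 = (100/3)*5 = 500/3 ≈ 166.67)
j - 48*c = -108 - 48*500/3 = -108 - 8000 = -8108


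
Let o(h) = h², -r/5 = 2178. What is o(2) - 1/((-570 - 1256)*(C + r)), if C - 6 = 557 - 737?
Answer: 80811455/20202864 ≈ 4.0000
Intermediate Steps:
C = -174 (C = 6 + (557 - 737) = 6 - 180 = -174)
r = -10890 (r = -5*2178 = -10890)
o(2) - 1/((-570 - 1256)*(C + r)) = 2² - 1/((-570 - 1256)*(-174 - 10890)) = 4 - 1/((-1826*(-11064))) = 4 - 1/20202864 = 80811455/20202864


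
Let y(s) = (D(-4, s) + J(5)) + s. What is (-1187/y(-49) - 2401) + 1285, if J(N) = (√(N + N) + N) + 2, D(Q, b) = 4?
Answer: -777619/717 + 1187*√10/1434 ≈ -1081.9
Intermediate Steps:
J(N) = 2 + N + √2*√N (J(N) = (√(2*N) + N) + 2 = (√2*√N + N) + 2 = (N + √2*√N) + 2 = 2 + N + √2*√N)
y(s) = 11 + s + √10 (y(s) = (4 + (2 + 5 + √2*√5)) + s = (4 + (2 + 5 + √10)) + s = (4 + (7 + √10)) + s = (11 + √10) + s = 11 + s + √10)
(-1187/y(-49) - 2401) + 1285 = (-1187/(11 - 49 + √10) - 2401) + 1285 = (-1187/(-38 + √10) - 2401) + 1285 = (-2401 - 1187/(-38 + √10)) + 1285 = -1116 - 1187/(-38 + √10)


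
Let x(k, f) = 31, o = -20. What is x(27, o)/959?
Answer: 31/959 ≈ 0.032325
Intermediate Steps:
x(27, o)/959 = 31/959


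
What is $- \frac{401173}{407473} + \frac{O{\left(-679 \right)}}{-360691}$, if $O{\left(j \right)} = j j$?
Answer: $- \frac{332561249936}{146971843843} \approx -2.2628$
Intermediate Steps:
$O{\left(j \right)} = j^{2}$
$- \frac{401173}{407473} + \frac{O{\left(-679 \right)}}{-360691} = - \frac{401173}{407473} + \frac{\left(-679\right)^{2}}{-360691} = \left(-401173\right) \frac{1}{407473} + 461041 \left(- \frac{1}{360691}\right) = - \frac{401173}{407473} - \frac{461041}{360691} = - \frac{332561249936}{146971843843}$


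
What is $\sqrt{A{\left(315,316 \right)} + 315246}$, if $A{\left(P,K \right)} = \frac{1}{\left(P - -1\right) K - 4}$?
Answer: $\frac{\sqrt{785783905912059}}{49926} \approx 561.47$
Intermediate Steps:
$A{\left(P,K \right)} = \frac{1}{-4 + K \left(1 + P\right)}$ ($A{\left(P,K \right)} = \frac{1}{\left(P + 1\right) K - 4} = \frac{1}{\left(1 + P\right) K - 4} = \frac{1}{K \left(1 + P\right) - 4} = \frac{1}{-4 + K \left(1 + P\right)}$)
$\sqrt{A{\left(315,316 \right)} + 315246} = \sqrt{\frac{1}{-4 + 316 + 316 \cdot 315} + 315246} = \sqrt{\frac{1}{-4 + 316 + 99540} + 315246} = \sqrt{\frac{1}{99852} + 315246} = \sqrt{\frac{31477943593}{99852}} = \frac{\sqrt{785783905912059}}{49926}$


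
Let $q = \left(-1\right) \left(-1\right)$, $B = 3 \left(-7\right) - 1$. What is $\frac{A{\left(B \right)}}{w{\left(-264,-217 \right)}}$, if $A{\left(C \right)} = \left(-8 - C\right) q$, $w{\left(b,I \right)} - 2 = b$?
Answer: $- \frac{7}{131} \approx -0.053435$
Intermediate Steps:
$B = -22$ ($B = -21 - 1 = -22$)
$w{\left(b,I \right)} = 2 + b$
$q = 1$
$A{\left(C \right)} = -8 - C$ ($A{\left(C \right)} = \left(-8 - C\right) 1 = -8 - C$)
$\frac{A{\left(B \right)}}{w{\left(-264,-217 \right)}} = \frac{-8 - -22}{2 - 264} = \frac{-8 + 22}{-262} = 14 \left(- \frac{1}{262}\right) = - \frac{7}{131}$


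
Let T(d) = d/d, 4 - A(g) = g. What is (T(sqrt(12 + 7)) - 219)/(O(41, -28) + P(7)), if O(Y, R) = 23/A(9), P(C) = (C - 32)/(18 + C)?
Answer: 545/14 ≈ 38.929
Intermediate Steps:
P(C) = (-32 + C)/(18 + C)
A(g) = 4 - g
O(Y, R) = -23/5 (O(Y, R) = 23/(4 - 1*9) = 23/(4 - 9) = 23/(-5) = 23*(-1/5) = -23/5)
T(d) = 1
(T(sqrt(12 + 7)) - 219)/(O(41, -28) + P(7)) = (1 - 219)/(-23/5 + (-32 + 7)/(18 + 7)) = -218/(-23/5 - 25/25) = -218/(-23/5 + (1/25)*(-25)) = -218/(-23/5 - 1) = -218/(-28/5) = -218*(-5/28) = 545/14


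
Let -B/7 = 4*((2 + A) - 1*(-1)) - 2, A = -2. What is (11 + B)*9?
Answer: -27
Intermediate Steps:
B = -14 (B = -7*(4*((2 - 2) - 1*(-1)) - 2) = -7*(4*(0 + 1) - 2) = -7*(4*1 - 2) = -7*(4 - 2) = -7*2 = -14)
(11 + B)*9 = (11 - 14)*9 = -3*9 = -27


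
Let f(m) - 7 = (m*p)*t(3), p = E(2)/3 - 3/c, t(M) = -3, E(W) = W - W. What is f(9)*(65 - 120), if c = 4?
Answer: -5995/4 ≈ -1498.8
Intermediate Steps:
E(W) = 0
p = -3/4 (p = 0/3 - 3/4 = 0*(1/3) - 3*1/4 = 0 - 3/4 = -3/4 ≈ -0.75000)
f(m) = 7 + 9*m/4 (f(m) = 7 + (m*(-3/4))*(-3) = 7 - 3*m/4*(-3) = 7 + 9*m/4)
f(9)*(65 - 120) = (7 + (9/4)*9)*(65 - 120) = (7 + 81/4)*(-55) = (109/4)*(-55) = -5995/4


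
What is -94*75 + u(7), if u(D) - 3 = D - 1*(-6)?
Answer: -7034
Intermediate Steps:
u(D) = 9 + D (u(D) = 3 + (D - 1*(-6)) = 3 + (D + 6) = 3 + (6 + D) = 9 + D)
-94*75 + u(7) = -94*75 + (9 + 7) = -7050 + 16 = -7034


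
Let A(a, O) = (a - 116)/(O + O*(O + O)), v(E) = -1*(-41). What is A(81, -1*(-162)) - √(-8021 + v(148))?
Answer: -7/10530 - 2*I*√1995 ≈ -0.00066477 - 89.331*I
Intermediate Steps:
v(E) = 41
A(a, O) = (-116 + a)/(O + 2*O²) (A(a, O) = (-116 + a)/(O + O*(2*O)) = (-116 + a)/(O + 2*O²))
A(81, -1*(-162)) - √(-8021 + v(148)) = (-116 + 81)/(((-1*(-162)))*(1 + 2*(-1*(-162)))) - √(-8021 + 41) = -35/(162*(1 + 2*162)) - √(-7980) = (1/162)*(-35)/(1 + 324) - 2*I*√1995 = (1/162)*(-35)/325 - 2*I*√1995 = (1/162)*(1/325)*(-35) - 2*I*√1995 = -7/10530 - 2*I*√1995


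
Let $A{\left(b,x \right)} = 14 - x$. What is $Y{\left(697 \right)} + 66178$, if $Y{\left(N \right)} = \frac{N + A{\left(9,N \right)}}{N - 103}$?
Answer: $\frac{19654873}{297} \approx 66178.0$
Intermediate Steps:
$Y{\left(N \right)} = \frac{14}{-103 + N}$ ($Y{\left(N \right)} = \frac{N - \left(-14 + N\right)}{N - 103} = \frac{14}{-103 + N}$)
$Y{\left(697 \right)} + 66178 = \frac{14}{-103 + 697} + 66178 = \frac{14}{594} + 66178 = 14 \cdot \frac{1}{594} + 66178 = \frac{7}{297} + 66178 = \frac{19654873}{297}$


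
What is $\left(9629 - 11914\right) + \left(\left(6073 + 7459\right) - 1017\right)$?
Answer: $10230$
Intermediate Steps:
$\left(9629 - 11914\right) + \left(\left(6073 + 7459\right) - 1017\right) = -2285 + \left(13532 - 1017\right) = -2285 + 12515 = 10230$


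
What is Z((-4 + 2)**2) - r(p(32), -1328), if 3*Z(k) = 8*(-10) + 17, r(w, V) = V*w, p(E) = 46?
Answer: 61067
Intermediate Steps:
Z(k) = -21 (Z(k) = (8*(-10) + 17)/3 = (-80 + 17)/3 = (1/3)*(-63) = -21)
Z((-4 + 2)**2) - r(p(32), -1328) = -21 - (-1328)*46 = -21 - 1*(-61088) = -21 + 61088 = 61067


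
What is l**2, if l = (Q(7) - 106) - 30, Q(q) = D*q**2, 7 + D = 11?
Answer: 3600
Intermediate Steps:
D = 4 (D = -7 + 11 = 4)
Q(q) = 4*q**2
l = 60 (l = (4*7**2 - 106) - 30 = (4*49 - 106) - 30 = (196 - 106) - 30 = 90 - 30 = 60)
l**2 = 60**2 = 3600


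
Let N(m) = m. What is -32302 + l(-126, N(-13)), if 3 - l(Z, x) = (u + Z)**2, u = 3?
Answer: -47428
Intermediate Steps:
l(Z, x) = 3 - (3 + Z)**2
-32302 + l(-126, N(-13)) = -32302 + (3 - (3 - 126)**2) = -32302 + (3 - 1*(-123)**2) = -32302 + (3 - 1*15129) = -32302 + (3 - 15129) = -32302 - 15126 = -47428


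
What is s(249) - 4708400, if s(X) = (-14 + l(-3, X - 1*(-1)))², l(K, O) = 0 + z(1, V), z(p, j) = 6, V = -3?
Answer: -4708336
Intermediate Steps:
l(K, O) = 6 (l(K, O) = 0 + 6 = 6)
s(X) = 64 (s(X) = (-14 + 6)² = (-8)² = 64)
s(249) - 4708400 = 64 - 4708400 = -4708336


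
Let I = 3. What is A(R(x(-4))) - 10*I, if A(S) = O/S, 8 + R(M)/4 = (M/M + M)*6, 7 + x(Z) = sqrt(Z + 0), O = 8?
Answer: -7811/260 - 3*I/260 ≈ -30.042 - 0.011538*I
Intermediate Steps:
x(Z) = -7 + sqrt(Z) (x(Z) = -7 + sqrt(Z + 0) = -7 + sqrt(Z))
R(M) = -8 + 24*M (R(M) = -32 + 4*((M/M + M)*6) = -32 + 4*((1 + M)*6) = -32 + 4*(6 + 6*M) = -32 + (24 + 24*M) = -8 + 24*M)
A(S) = 8/S
A(R(x(-4))) - 10*I = 8/(-8 + 24*(-7 + sqrt(-4))) - 10*3 = 8/(-8 + 24*(-7 + 2*I)) - 30 = 8/(-8 + (-168 + 48*I)) - 30 = 8/(-176 + 48*I) - 30 = 8*((-176 - 48*I)/33280) - 30 = (-176 - 48*I)/4160 - 30 = -30 + (-176 - 48*I)/4160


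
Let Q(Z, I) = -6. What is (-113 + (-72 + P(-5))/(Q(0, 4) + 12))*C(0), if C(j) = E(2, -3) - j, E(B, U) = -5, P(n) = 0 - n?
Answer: 3725/6 ≈ 620.83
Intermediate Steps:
P(n) = -n
C(j) = -5 - j
(-113 + (-72 + P(-5))/(Q(0, 4) + 12))*C(0) = (-113 + (-72 - 1*(-5))/(-6 + 12))*(-5 - 1*0) = (-113 + (-72 + 5)/6)*(-5 + 0) = (-113 - 67*⅙)*(-5) = (-113 - 67/6)*(-5) = -745/6*(-5) = 3725/6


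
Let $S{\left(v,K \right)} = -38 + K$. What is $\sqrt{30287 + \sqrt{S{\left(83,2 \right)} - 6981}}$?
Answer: $\sqrt{30287 + i \sqrt{7017}} \approx 174.03 + 0.241 i$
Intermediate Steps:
$\sqrt{30287 + \sqrt{S{\left(83,2 \right)} - 6981}} = \sqrt{30287 + \sqrt{\left(-38 + 2\right) - 6981}} = \sqrt{30287 + \sqrt{-36 - 6981}} = \sqrt{30287 + \sqrt{-7017}} = \sqrt{30287 + i \sqrt{7017}}$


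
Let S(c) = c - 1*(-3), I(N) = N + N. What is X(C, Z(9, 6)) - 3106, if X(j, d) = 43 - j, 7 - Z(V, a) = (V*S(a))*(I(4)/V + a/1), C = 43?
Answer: -3106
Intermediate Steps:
I(N) = 2*N
S(c) = 3 + c (S(c) = c + 3 = 3 + c)
Z(V, a) = 7 - V*(3 + a)*(a + 8/V) (Z(V, a) = 7 - V*(3 + a)*((2*4)/V + a/1) = 7 - V*(3 + a)*(8/V + a*1) = 7 - V*(3 + a)*(8/V + a) = 7 - V*(3 + a)*(a + 8/V))
X(C, Z(9, 6)) - 3106 = (43 - 1*43) - 3106 = (43 - 43) - 3106 = 0 - 3106 = -3106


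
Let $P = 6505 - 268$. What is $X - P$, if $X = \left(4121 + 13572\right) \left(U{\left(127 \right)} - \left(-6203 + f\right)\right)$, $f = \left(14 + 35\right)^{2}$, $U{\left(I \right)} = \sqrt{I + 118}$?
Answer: $67262549 + 123851 \sqrt{5} \approx 6.7539 \cdot 10^{7}$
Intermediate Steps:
$U{\left(I \right)} = \sqrt{118 + I}$
$f = 2401$ ($f = 49^{2} = 2401$)
$P = 6237$ ($P = 6505 - 268 = 6237$)
$X = 67268786 + 123851 \sqrt{5}$ ($X = \left(4121 + 13572\right) \left(\sqrt{118 + 127} + \left(6203 - 2401\right)\right) = 17693 \left(\sqrt{245} + \left(6203 - 2401\right)\right) = 17693 \left(7 \sqrt{5} + 3802\right) = 17693 \left(3802 + 7 \sqrt{5}\right) = 67268786 + 123851 \sqrt{5} \approx 6.7546 \cdot 10^{7}$)
$X - P = \left(67268786 + 123851 \sqrt{5}\right) - 6237 = 67262549 + 123851 \sqrt{5}$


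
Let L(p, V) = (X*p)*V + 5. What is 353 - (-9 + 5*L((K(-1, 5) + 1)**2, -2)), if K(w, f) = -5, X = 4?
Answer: 977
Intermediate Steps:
L(p, V) = 5 + 4*V*p (L(p, V) = (4*p)*V + 5 = 4*V*p + 5 = 5 + 4*V*p)
353 - (-9 + 5*L((K(-1, 5) + 1)**2, -2)) = 353 - (-9 + 5*(5 + 4*(-2)*(-5 + 1)**2)) = 353 - (-9 + 5*(5 + 4*(-2)*(-4)**2)) = 353 - (-9 + 5*(5 + 4*(-2)*16)) = 353 - (-9 + 5*(5 - 128)) = 353 - (-9 + 5*(-123)) = 353 - (-9 - 615) = 353 - 1*(-624) = 353 + 624 = 977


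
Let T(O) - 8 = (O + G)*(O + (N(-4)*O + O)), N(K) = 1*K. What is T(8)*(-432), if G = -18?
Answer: -72576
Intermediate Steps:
N(K) = K
T(O) = 8 - 2*O*(-18 + O) (T(O) = 8 + (O - 18)*(O + (-4*O + O)) = 8 + (-18 + O)*(O - 3*O) = 8 + (-18 + O)*(-2*O) = 8 - 2*O*(-18 + O))
T(8)*(-432) = (8 - 2*8² + 36*8)*(-432) = (8 - 2*64 + 288)*(-432) = (8 - 128 + 288)*(-432) = 168*(-432) = -72576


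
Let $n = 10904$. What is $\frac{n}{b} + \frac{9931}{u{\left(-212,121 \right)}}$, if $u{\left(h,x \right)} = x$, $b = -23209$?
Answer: $\frac{229169195}{2808289} \approx 81.605$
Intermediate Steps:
$\frac{n}{b} + \frac{9931}{u{\left(-212,121 \right)}} = \frac{10904}{-23209} + \frac{9931}{121} = 10904 \left(- \frac{1}{23209}\right) + 9931 \cdot \frac{1}{121} = - \frac{10904}{23209} + \frac{9931}{121} = \frac{229169195}{2808289}$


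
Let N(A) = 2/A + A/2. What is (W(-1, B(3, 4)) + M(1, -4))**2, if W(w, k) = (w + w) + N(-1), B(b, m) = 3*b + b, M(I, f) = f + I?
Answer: 225/4 ≈ 56.250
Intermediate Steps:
M(I, f) = I + f
N(A) = A/2 + 2/A (N(A) = 2/A + A*(1/2) = 2/A + A/2 = A/2 + 2/A)
B(b, m) = 4*b
W(w, k) = -5/2 + 2*w (W(w, k) = (w + w) + ((1/2)*(-1) + 2/(-1)) = 2*w + (-1/2 + 2*(-1)) = 2*w + (-1/2 - 2) = 2*w - 5/2 = -5/2 + 2*w)
(W(-1, B(3, 4)) + M(1, -4))**2 = ((-5/2 + 2*(-1)) + (1 - 4))**2 = ((-5/2 - 2) - 3)**2 = (-9/2 - 3)**2 = (-15/2)**2 = 225/4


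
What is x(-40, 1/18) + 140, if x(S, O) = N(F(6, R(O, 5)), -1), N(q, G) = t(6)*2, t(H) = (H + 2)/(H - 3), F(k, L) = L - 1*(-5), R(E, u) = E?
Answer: 436/3 ≈ 145.33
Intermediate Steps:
F(k, L) = 5 + L (F(k, L) = L + 5 = 5 + L)
t(H) = (2 + H)/(-3 + H)
N(q, G) = 16/3 (N(q, G) = ((2 + 6)/(-3 + 6))*2 = (8/3)*2 = 16/3)
x(S, O) = 16/3
x(-40, 1/18) + 140 = 16/3 + 140 = 436/3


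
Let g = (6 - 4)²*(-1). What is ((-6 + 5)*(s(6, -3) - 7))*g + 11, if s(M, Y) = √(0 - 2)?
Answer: -17 + 4*I*√2 ≈ -17.0 + 5.6569*I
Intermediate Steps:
s(M, Y) = I*√2 (s(M, Y) = √(-2) = I*√2)
g = -4 (g = 2²*(-1) = 4*(-1) = -4)
((-6 + 5)*(s(6, -3) - 7))*g + 11 = ((-6 + 5)*(I*√2 - 7))*(-4) + 11 = -(-7 + I*√2)*(-4) + 11 = (7 - I*√2)*(-4) + 11 = (-28 + 4*I*√2) + 11 = -17 + 4*I*√2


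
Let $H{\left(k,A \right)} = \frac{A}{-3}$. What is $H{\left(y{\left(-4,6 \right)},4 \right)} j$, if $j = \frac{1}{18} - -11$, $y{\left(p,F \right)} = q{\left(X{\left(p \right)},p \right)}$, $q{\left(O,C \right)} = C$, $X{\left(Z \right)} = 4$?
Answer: $- \frac{398}{27} \approx -14.741$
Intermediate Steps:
$y{\left(p,F \right)} = p$
$H{\left(k,A \right)} = - \frac{A}{3}$ ($H{\left(k,A \right)} = A \left(- \frac{1}{3}\right) = - \frac{A}{3}$)
$j = \frac{199}{18}$ ($j = \frac{1}{18} + 11 = \frac{199}{18} \approx 11.056$)
$H{\left(y{\left(-4,6 \right)},4 \right)} j = \left(- \frac{1}{3}\right) 4 \cdot \frac{199}{18} = \left(- \frac{4}{3}\right) \frac{199}{18} = - \frac{398}{27}$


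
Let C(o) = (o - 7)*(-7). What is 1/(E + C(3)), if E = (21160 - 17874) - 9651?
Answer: -1/6337 ≈ -0.00015780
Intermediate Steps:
E = -6365 (E = 3286 - 9651 = -6365)
C(o) = 49 - 7*o (C(o) = (-7 + o)*(-7) = 49 - 7*o)
1/(E + C(3)) = 1/(-6365 + (49 - 7*3)) = 1/(-6365 + (49 - 21)) = 1/(-6365 + 28) = 1/(-6337) = -1/6337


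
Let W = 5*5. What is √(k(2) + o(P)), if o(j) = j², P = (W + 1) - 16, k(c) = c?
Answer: √102 ≈ 10.100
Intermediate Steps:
W = 25
P = 10 (P = (25 + 1) - 16 = 26 - 16 = 10)
√(k(2) + o(P)) = √(2 + 10²) = √(2 + 100) = √102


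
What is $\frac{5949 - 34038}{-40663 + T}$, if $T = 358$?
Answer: $\frac{9363}{13435} \approx 0.69691$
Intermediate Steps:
$\frac{5949 - 34038}{-40663 + T} = \frac{5949 - 34038}{-40663 + 358} = - \frac{28089}{-40305} = \left(-28089\right) \left(- \frac{1}{40305}\right) = \frac{9363}{13435}$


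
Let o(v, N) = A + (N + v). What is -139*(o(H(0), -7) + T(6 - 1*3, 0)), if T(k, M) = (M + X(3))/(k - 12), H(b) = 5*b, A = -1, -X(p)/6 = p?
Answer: 834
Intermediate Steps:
X(p) = -6*p
o(v, N) = -1 + N + v (o(v, N) = -1 + (N + v) = -1 + N + v)
T(k, M) = (-18 + M)/(-12 + k) (T(k, M) = (M - 6*3)/(k - 12) = (M - 18)/(-12 + k) = (-18 + M)/(-12 + k))
-139*(o(H(0), -7) + T(6 - 1*3, 0)) = -139*((-1 - 7 + 5*0) + (-18 + 0)/(-12 + (6 - 1*3))) = -139*((-1 - 7 + 0) - 18/(-12 + (6 - 3))) = -139*(-8 - 18/(-12 + 3)) = -139*(-8 - 18/(-9)) = -139*(-8 - ⅑*(-18)) = -139*(-8 + 2) = -139*(-6) = 834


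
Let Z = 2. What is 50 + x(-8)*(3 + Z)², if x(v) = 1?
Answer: 75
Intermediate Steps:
50 + x(-8)*(3 + Z)² = 50 + 1*(3 + 2)² = 50 + 1*5² = 50 + 1*25 = 50 + 25 = 75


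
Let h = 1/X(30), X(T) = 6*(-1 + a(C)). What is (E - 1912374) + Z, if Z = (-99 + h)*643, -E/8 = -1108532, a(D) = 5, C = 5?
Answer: 165414043/24 ≈ 6.8922e+6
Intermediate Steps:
E = 8868256 (E = -8*(-1108532) = 8868256)
X(T) = 24 (X(T) = 6*(-1 + 5) = 6*4 = 24)
h = 1/24 ≈ 0.041667
Z = -1527125/24 (Z = (-99 + 1/24)*643 = -2375/24*643 = -1527125/24 ≈ -63630.)
(E - 1912374) + Z = (8868256 - 1912374) - 1527125/24 = 6955882 - 1527125/24 = 165414043/24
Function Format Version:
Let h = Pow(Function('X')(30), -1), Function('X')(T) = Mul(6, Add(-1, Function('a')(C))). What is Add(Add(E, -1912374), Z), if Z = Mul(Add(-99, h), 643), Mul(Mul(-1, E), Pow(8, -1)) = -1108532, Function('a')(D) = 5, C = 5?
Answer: Rational(165414043, 24) ≈ 6.8922e+6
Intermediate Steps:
E = 8868256 (E = Mul(-8, -1108532) = 8868256)
Function('X')(T) = 24 (Function('X')(T) = Mul(6, Add(-1, 5)) = Mul(6, 4) = 24)
h = Rational(1, 24) (h = Pow(24, -1) = Rational(1, 24) ≈ 0.041667)
Z = Rational(-1527125, 24) (Z = Mul(Add(-99, Rational(1, 24)), 643) = Mul(Rational(-2375, 24), 643) = Rational(-1527125, 24) ≈ -63630.)
Add(Add(E, -1912374), Z) = Add(Add(8868256, -1912374), Rational(-1527125, 24)) = Add(6955882, Rational(-1527125, 24)) = Rational(165414043, 24)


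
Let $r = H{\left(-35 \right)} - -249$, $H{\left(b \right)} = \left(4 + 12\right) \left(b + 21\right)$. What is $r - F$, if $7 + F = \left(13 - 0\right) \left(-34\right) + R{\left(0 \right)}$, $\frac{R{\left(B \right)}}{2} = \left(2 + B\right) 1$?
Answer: $470$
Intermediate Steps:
$H{\left(b \right)} = 336 + 16 b$ ($H{\left(b \right)} = 16 \left(21 + b\right) = 336 + 16 b$)
$R{\left(B \right)} = 4 + 2 B$ ($R{\left(B \right)} = 2 \left(2 + B\right) 1 = 2 \left(2 + B\right) = 4 + 2 B$)
$r = 25$ ($r = \left(336 + 16 \left(-35\right)\right) - -249 = \left(336 - 560\right) + 249 = -224 + 249 = 25$)
$F = -445$ ($F = -7 + \left(\left(13 - 0\right) \left(-34\right) + \left(4 + 2 \cdot 0\right)\right) = -7 + \left(\left(13 + 0\right) \left(-34\right) + \left(4 + 0\right)\right) = -7 + \left(13 \left(-34\right) + 4\right) = -7 + \left(-442 + 4\right) = -7 - 438 = -445$)
$r - F = 25 - -445 = 25 + 445 = 470$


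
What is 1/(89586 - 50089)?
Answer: 1/39497 ≈ 2.5318e-5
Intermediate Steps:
1/(89586 - 50089) = 1/39497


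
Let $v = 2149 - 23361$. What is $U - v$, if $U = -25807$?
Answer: $-4595$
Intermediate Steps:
$v = -21212$
$U - v = -25807 - -21212 = -25807 + 21212 = -4595$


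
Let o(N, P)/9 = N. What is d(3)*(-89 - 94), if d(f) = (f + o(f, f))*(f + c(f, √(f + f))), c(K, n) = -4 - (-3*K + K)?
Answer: -27450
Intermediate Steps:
o(N, P) = 9*N
c(K, n) = -4 + 2*K (c(K, n) = -4 - (-2)*K = -4 + 2*K)
d(f) = 10*f*(-4 + 3*f) (d(f) = (f + 9*f)*(f + (-4 + 2*f)) = (10*f)*(-4 + 3*f) = 10*f*(-4 + 3*f))
d(3)*(-89 - 94) = (10*3*(-4 + 3*3))*(-89 - 94) = (10*3*(-4 + 9))*(-183) = (10*3*5)*(-183) = 150*(-183) = -27450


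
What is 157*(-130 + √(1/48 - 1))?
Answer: -20410 + 157*I*√141/12 ≈ -20410.0 + 155.36*I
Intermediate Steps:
157*(-130 + √(1/48 - 1)) = 157*(-130 + √(-47/48)) = 157*(-130 + I*√141/12) = -20410 + 157*I*√141/12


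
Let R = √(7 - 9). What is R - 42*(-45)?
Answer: 1890 + I*√2 ≈ 1890.0 + 1.4142*I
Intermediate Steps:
R = I*√2 (R = √(-2) = I*√2 ≈ 1.4142*I)
R - 42*(-45) = I*√2 - 42*(-45) = I*√2 + 1890 = 1890 + I*√2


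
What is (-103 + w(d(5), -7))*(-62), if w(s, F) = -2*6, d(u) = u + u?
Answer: 7130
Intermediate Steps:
d(u) = 2*u
w(s, F) = -12
(-103 + w(d(5), -7))*(-62) = (-103 - 12)*(-62) = -115*(-62) = 7130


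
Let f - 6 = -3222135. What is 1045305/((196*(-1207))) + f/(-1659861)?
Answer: -46323595277/18698887452 ≈ -2.4773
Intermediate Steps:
f = -3222129 (f = 6 - 3222135 = -3222129)
1045305/((196*(-1207))) + f/(-1659861) = 1045305/((196*(-1207))) - 3222129/(-1659861) = 1045305/(-236572) - 3222129*(-1/1659861) = 1045305*(-1/236572) + 1074043/553287 = -1045305/236572 + 1074043/553287 = -46323595277/18698887452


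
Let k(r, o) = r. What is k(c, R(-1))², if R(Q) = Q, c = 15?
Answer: 225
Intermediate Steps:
k(c, R(-1))² = 15² = 225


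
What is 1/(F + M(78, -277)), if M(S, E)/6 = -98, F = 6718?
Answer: 1/6130 ≈ 0.00016313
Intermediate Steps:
M(S, E) = -588 (M(S, E) = 6*(-98) = -588)
1/(F + M(78, -277)) = 1/(6718 - 588) = 1/6130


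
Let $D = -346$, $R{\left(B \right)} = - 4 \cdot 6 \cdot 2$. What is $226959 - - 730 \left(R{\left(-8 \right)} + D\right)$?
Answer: $-60661$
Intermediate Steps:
$R{\left(B \right)} = -48$ ($R{\left(B \right)} = - 24 \cdot 2 = \left(-1\right) 48 = -48$)
$226959 - - 730 \left(R{\left(-8 \right)} + D\right) = 226959 - - 730 \left(-48 - 346\right) = 226959 - \left(-730\right) \left(-394\right) = 226959 - 287620 = -60661$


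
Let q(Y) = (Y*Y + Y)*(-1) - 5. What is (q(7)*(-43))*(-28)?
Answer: -73444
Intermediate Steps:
q(Y) = -5 - Y - Y² (q(Y) = (Y² + Y)*(-1) - 5 = (Y + Y²)*(-1) - 5 = (-Y - Y²) - 5 = -5 - Y - Y²)
(q(7)*(-43))*(-28) = ((-5 - 1*7 - 1*7²)*(-43))*(-28) = ((-5 - 7 - 1*49)*(-43))*(-28) = ((-5 - 7 - 49)*(-43))*(-28) = -61*(-43)*(-28) = 2623*(-28) = -73444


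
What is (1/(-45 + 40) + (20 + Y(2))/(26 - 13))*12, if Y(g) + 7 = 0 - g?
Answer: 504/65 ≈ 7.7538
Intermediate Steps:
Y(g) = -7 - g (Y(g) = -7 + (0 - g) = -7 - g)
(1/(-45 + 40) + (20 + Y(2))/(26 - 13))*12 = (1/(-45 + 40) + (20 + (-7 - 1*2))/(26 - 13))*12 = (1/(-5) + (20 + (-7 - 2))/13)*12 = (-⅕ + (20 - 9)*(1/13))*12 = (-⅕ + 11*(1/13))*12 = (-⅕ + 11/13)*12 = (42/65)*12 = 504/65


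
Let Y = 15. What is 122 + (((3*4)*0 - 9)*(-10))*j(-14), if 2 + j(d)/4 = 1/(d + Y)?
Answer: -238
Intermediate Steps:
j(d) = -8 + 4/(15 + d) (j(d) = -8 + 4/(d + 15) = -8 + 4/(15 + d))
122 + (((3*4)*0 - 9)*(-10))*j(-14) = 122 + (((3*4)*0 - 9)*(-10))*(4*(-29 - 2*(-14))/(15 - 14)) = 122 + ((12*0 - 9)*(-10))*(4*(-29 + 28)/1) = 122 + ((0 - 9)*(-10))*(4*1*(-1)) = 122 - 9*(-10)*(-4) = 122 + 90*(-4) = 122 - 360 = -238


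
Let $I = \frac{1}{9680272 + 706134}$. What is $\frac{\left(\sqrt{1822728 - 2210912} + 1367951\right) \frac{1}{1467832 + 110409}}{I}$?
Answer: $\frac{14208094474106}{1578241} + \frac{20772812 i \sqrt{97046}}{1578241} \approx 9.0025 \cdot 10^{6} + 4100.3 i$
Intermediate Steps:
$I = \frac{1}{10386406} \approx 9.628 \cdot 10^{-8}$
$\frac{\left(\sqrt{1822728 - 2210912} + 1367951\right) \frac{1}{1467832 + 110409}}{I} = \frac{\sqrt{1822728 - 2210912} + 1367951}{1467832 + 110409} \frac{1}{\frac{1}{10386406}} = \frac{\sqrt{-388184} + 1367951}{1578241} \cdot 10386406 = \left(2 i \sqrt{97046} + 1367951\right) \frac{1}{1578241} \cdot 10386406 = \left(1367951 + 2 i \sqrt{97046}\right) \frac{1}{1578241} \cdot 10386406 = \left(\frac{1367951}{1578241} + \frac{2 i \sqrt{97046}}{1578241}\right) 10386406 = \frac{14208094474106}{1578241} + \frac{20772812 i \sqrt{97046}}{1578241}$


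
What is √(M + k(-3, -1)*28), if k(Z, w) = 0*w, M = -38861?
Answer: I*√38861 ≈ 197.13*I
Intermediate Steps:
k(Z, w) = 0
√(M + k(-3, -1)*28) = √(-38861 + 0*28) = √(-38861 + 0) = √(-38861) = I*√38861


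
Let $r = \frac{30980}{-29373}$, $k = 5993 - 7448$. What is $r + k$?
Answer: $- \frac{42768695}{29373} \approx -1456.1$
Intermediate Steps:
$k = -1455$
$r = - \frac{30980}{29373}$ ($r = 30980 \left(- \frac{1}{29373}\right) = - \frac{30980}{29373} \approx -1.0547$)
$r + k = - \frac{30980}{29373} - 1455 = - \frac{42768695}{29373}$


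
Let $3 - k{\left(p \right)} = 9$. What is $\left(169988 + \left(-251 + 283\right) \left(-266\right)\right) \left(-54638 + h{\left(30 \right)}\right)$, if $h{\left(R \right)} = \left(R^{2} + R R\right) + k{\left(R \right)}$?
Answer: $-8533037744$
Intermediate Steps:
$k{\left(p \right)} = -6$ ($k{\left(p \right)} = 3 - 9 = -6$)
$h{\left(R \right)} = -6 + 2 R^{2}$ ($h{\left(R \right)} = \left(R^{2} + R R\right) - 6 = \left(R^{2} + R^{2}\right) - 6 = 2 R^{2} - 6 = -6 + 2 R^{2}$)
$\left(169988 + \left(-251 + 283\right) \left(-266\right)\right) \left(-54638 + h{\left(30 \right)}\right) = \left(169988 + \left(-251 + 283\right) \left(-266\right)\right) \left(-54638 - \left(6 - 2 \cdot 30^{2}\right)\right) = \left(169988 + 32 \left(-266\right)\right) \left(-54638 + \left(-6 + 2 \cdot 900\right)\right) = \left(169988 - 8512\right) \left(-54638 + \left(-6 + 1800\right)\right) = 161476 \left(-54638 + 1794\right) = 161476 \left(-52844\right) = -8533037744$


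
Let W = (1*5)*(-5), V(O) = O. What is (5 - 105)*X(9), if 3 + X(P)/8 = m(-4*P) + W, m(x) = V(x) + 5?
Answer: 47200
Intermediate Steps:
W = -25 (W = 5*(-5) = -25)
m(x) = 5 + x (m(x) = x + 5 = 5 + x)
X(P) = -184 - 32*P (X(P) = -24 + 8*((5 - 4*P) - 25) = -24 + 8*(-20 - 4*P) = -24 + (-160 - 32*P) = -184 - 32*P)
(5 - 105)*X(9) = (5 - 105)*(-184 - 32*9) = -100*(-184 - 288) = -100*(-472) = 47200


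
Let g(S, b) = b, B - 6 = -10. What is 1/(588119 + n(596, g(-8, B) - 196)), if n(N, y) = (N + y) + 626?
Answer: 1/589141 ≈ 1.6974e-6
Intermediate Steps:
B = -4 (B = 6 - 10 = -4)
n(N, y) = 626 + N + y
1/(588119 + n(596, g(-8, B) - 196)) = 1/(588119 + (626 + 596 + (-4 - 196))) = 1/(588119 + (626 + 596 - 200)) = 1/(588119 + 1022) = 1/589141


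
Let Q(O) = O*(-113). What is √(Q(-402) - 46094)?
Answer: 2*I*√167 ≈ 25.846*I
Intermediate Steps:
Q(O) = -113*O
√(Q(-402) - 46094) = √(-113*(-402) - 46094) = √(45426 - 46094) = √(-668) = 2*I*√167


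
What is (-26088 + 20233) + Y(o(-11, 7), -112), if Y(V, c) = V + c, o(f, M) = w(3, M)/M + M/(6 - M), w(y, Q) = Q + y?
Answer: -41808/7 ≈ -5972.6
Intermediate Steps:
o(f, M) = M/(6 - M) + (3 + M)/M (o(f, M) = (M + 3)/M + M/(6 - M) = (3 + M)/M + M/(6 - M) = M/(6 - M) + (3 + M)/M)
(-26088 + 20233) + Y(o(-11, 7), -112) = (-26088 + 20233) + (3*(-6 - 1*7)/(7*(-6 + 7)) - 112) = -5855 + (3*(1/7)*(-6 - 7)/1 - 112) = -5855 + (3*(1/7)*1*(-13) - 112) = -5855 + (-39/7 - 112) = -5855 - 823/7 = -41808/7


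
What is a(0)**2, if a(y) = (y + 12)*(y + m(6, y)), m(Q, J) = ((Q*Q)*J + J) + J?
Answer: 0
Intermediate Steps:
m(Q, J) = 2*J + J*Q**2 (m(Q, J) = (Q**2*J + J) + J = (J*Q**2 + J) + J = (J + J*Q**2) + J = 2*J + J*Q**2)
a(y) = 39*y*(12 + y) (a(y) = (y + 12)*(y + y*(2 + 6**2)) = (12 + y)*(y + y*(2 + 36)) = (12 + y)*(y + y*38) = (12 + y)*(y + 38*y) = (12 + y)*(39*y) = 39*y*(12 + y))
a(0)**2 = (39*0*(12 + 0))**2 = (39*0*12)**2 = 0**2 = 0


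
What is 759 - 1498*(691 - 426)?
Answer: -396211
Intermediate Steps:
759 - 1498*(691 - 426) = 759 - 1498*265 = 759 - 396970 = -396211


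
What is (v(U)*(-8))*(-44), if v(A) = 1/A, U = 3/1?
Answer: 352/3 ≈ 117.33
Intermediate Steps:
U = 3 (U = 3*1 = 3)
(v(U)*(-8))*(-44) = (-8/3)*(-44) = ((⅓)*(-8))*(-44) = -8/3*(-44) = 352/3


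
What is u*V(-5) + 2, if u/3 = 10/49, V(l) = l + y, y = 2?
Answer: 8/49 ≈ 0.16327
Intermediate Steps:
V(l) = 2 + l (V(l) = l + 2 = 2 + l)
u = 30/49 (u = 3*(10/49) = 30/49 ≈ 0.61224)
u*V(-5) + 2 = 30*(2 - 5)/49 + 2 = (30/49)*(-3) + 2 = -90/49 + 2 = 8/49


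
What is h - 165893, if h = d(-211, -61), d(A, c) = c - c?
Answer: -165893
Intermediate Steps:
d(A, c) = 0
h = 0
h - 165893 = 0 - 165893 = -165893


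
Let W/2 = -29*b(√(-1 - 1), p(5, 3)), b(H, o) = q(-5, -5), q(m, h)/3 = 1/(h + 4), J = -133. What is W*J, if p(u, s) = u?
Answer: -23142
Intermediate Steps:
q(m, h) = 3/(4 + h) (q(m, h) = 3/(h + 4) = 3/(4 + h))
b(H, o) = -3 (b(H, o) = 3/(4 - 5) = 3/(-1) = 3*(-1) = -3)
W = 174 (W = 2*(-29*(-3)) = 2*87 = 174)
W*J = 174*(-133) = -23142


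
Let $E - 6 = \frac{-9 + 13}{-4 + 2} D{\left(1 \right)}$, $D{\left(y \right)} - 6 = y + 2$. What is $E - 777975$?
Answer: $-777987$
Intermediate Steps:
$D{\left(y \right)} = 8 + y$ ($D{\left(y \right)} = 6 + \left(y + 2\right) = 6 + \left(2 + y\right) = 8 + y$)
$E = -12$ ($E = 6 + \frac{-9 + 13}{-4 + 2} \left(8 + 1\right) = 6 + \frac{4}{-2} \cdot 9 = 6 + 4 \left(- \frac{1}{2}\right) 9 = 6 - 18 = -12$)
$E - 777975 = -12 - 777975 = -777987$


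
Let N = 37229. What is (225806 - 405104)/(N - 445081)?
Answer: 89649/203926 ≈ 0.43962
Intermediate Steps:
(225806 - 405104)/(N - 445081) = (225806 - 405104)/(37229 - 445081) = -179298/(-407852) = -179298*(-1/407852) = 89649/203926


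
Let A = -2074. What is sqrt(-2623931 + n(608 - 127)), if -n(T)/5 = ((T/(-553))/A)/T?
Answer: I*sqrt(3451597749727038814)/1146922 ≈ 1619.9*I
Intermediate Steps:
n(T) = -5/1146922 (n(T) = -5*(T/(-553))/(-2074)/T = -5*(T*(-1/553))*(-1/2074)/T = -5*-T/553*(-1/2074)/T = -5*T/1146922/T = -5*1/1146922 = -5/1146922)
sqrt(-2623931 + n(608 - 127)) = sqrt(-2623931 - 5/1146922) = sqrt(-3009444190387/1146922) = I*sqrt(3451597749727038814)/1146922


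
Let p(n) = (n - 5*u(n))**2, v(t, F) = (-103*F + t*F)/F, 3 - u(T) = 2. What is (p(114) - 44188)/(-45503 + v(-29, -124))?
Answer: 32307/45635 ≈ 0.70794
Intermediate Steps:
u(T) = 1 (u(T) = 3 - 1*2 = 3 - 2 = 1)
v(t, F) = (-103*F + F*t)/F
p(n) = (-5 + n)**2 (p(n) = (n - 5*1)**2 = (n - 5)**2 = (-5 + n)**2)
(p(114) - 44188)/(-45503 + v(-29, -124)) = ((-5 + 114)**2 - 44188)/(-45503 + (-103 - 29)) = (109**2 - 44188)/(-45503 - 132) = (11881 - 44188)/(-45635) = -32307*(-1/45635) = 32307/45635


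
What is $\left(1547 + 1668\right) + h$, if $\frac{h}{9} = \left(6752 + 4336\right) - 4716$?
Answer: $60563$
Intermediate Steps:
$h = 57348$ ($h = 9 \left(\left(6752 + 4336\right) - 4716\right) = 9 \left(11088 - 4716\right) = 9 \cdot 6372 = 57348$)
$\left(1547 + 1668\right) + h = \left(1547 + 1668\right) + 57348 = 3215 + 57348 = 60563$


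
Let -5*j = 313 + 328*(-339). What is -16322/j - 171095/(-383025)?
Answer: -2457565549/8493885795 ≈ -0.28933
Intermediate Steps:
j = 110879/5 (j = -(313 + 328*(-339))/5 = -(313 - 111192)/5 = -⅕*(-110879) = 110879/5 ≈ 22176.)
-16322/j - 171095/(-383025) = -16322/110879/5 - 171095/(-383025) = -16322*5/110879 - 171095*(-1/383025) = -81610/110879 + 34219/76605 = -2457565549/8493885795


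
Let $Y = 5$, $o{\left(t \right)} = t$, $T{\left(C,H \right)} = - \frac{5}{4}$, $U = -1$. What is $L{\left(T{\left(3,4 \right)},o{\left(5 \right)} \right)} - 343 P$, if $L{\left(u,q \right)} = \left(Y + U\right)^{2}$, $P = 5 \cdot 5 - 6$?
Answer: $-6501$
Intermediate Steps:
$T{\left(C,H \right)} = - \frac{5}{4}$ ($T{\left(C,H \right)} = \left(-5\right) \frac{1}{4} = - \frac{5}{4}$)
$P = 19$ ($P = 25 - 6 = 19$)
$L{\left(u,q \right)} = 16$ ($L{\left(u,q \right)} = \left(5 - 1\right)^{2} = 4^{2} = 16$)
$L{\left(T{\left(3,4 \right)},o{\left(5 \right)} \right)} - 343 P = 16 - 6517 = -6501$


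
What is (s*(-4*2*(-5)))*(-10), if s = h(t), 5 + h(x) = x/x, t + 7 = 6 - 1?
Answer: 1600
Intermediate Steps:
t = -2 (t = -7 + (6 - 1) = -7 + 5 = -2)
h(x) = -4 (h(x) = -5 + x/x = -5 + 1 = -4)
s = -4
(s*(-4*2*(-5)))*(-10) = -4*(-4*2)*(-5)*(-10) = -(-32)*(-5)*(-10) = -4*40*(-10) = -160*(-10) = 1600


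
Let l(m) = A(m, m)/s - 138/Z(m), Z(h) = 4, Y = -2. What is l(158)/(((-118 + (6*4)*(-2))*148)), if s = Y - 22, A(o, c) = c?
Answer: 493/294816 ≈ 0.0016722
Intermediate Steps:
s = -24 (s = -2 - 22 = -24)
l(m) = -69/2 - m/24 (l(m) = m/(-24) - 138/4 = m*(-1/24) - 138*1/4 = -m/24 - 69/2 = -69/2 - m/24)
l(158)/(((-118 + (6*4)*(-2))*148)) = (-69/2 - 1/24*158)/(((-118 + (6*4)*(-2))*148)) = (-69/2 - 79/12)/(((-118 + 24*(-2))*148)) = -493*1/(148*(-118 - 48))/12 = -493/(12*((-166*148))) = -493/12/(-24568) = -493/12*(-1/24568) = 493/294816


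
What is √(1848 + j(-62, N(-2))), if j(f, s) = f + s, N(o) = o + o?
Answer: 9*√22 ≈ 42.214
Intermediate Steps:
N(o) = 2*o
√(1848 + j(-62, N(-2))) = √(1848 + (-62 + 2*(-2))) = √(1848 + (-62 - 4)) = √(1848 - 66) = √1782 = 9*√22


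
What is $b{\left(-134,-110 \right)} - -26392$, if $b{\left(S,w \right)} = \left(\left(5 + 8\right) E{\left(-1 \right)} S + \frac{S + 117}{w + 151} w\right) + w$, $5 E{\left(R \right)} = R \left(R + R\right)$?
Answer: $\frac{5254316}{205} \approx 25631.0$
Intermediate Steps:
$E{\left(R \right)} = \frac{2 R^{2}}{5}$ ($E{\left(R \right)} = \frac{R \left(R + R\right)}{5} = \frac{R 2 R}{5} = \frac{2 R^{2}}{5}$)
$b{\left(S,w \right)} = w + \frac{26 S}{5} + \frac{w \left(117 + S\right)}{151 + w}$ ($b{\left(S,w \right)} = \left(\left(5 + 8\right) \frac{2 \left(-1\right)^{2}}{5} S + \frac{S + 117}{w + 151} w\right) + w = \left(13 \cdot \frac{2}{5} \cdot 1 S + \frac{117 + S}{151 + w} w\right) + w = \left(13 \cdot \frac{2}{5} S + \frac{117 + S}{151 + w} w\right) + w = \left(\frac{26 S}{5} + \frac{w \left(117 + S\right)}{151 + w}\right) + w = w + \frac{26 S}{5} + \frac{w \left(117 + S\right)}{151 + w}$)
$b{\left(-134,-110 \right)} - -26392 = \frac{5 \left(-110\right)^{2} + 1340 \left(-110\right) + 3926 \left(-134\right) + 31 \left(-134\right) \left(-110\right)}{5 \left(151 - 110\right)} - -26392 = \frac{5 \cdot 12100 - 147400 - 526084 + 456940}{5 \cdot 41} + 26392 = \frac{1}{5} \cdot \frac{1}{41} \left(60500 - 147400 - 526084 + 456940\right) + 26392 = \frac{1}{5} \cdot \frac{1}{41} \left(-156044\right) + 26392 = - \frac{156044}{205} + 26392 = \frac{5254316}{205}$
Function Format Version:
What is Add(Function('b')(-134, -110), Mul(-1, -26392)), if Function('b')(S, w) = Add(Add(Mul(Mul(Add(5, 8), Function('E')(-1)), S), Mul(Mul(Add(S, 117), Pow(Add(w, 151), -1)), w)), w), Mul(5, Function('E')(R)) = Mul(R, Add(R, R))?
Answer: Rational(5254316, 205) ≈ 25631.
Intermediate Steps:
Function('E')(R) = Mul(Rational(2, 5), Pow(R, 2)) (Function('E')(R) = Mul(Rational(1, 5), Mul(R, Add(R, R))) = Mul(Rational(1, 5), Mul(R, Mul(2, R))) = Mul(Rational(1, 5), Mul(2, Pow(R, 2))) = Mul(Rational(2, 5), Pow(R, 2)))
Function('b')(S, w) = Add(w, Mul(Rational(26, 5), S), Mul(w, Pow(Add(151, w), -1), Add(117, S))) (Function('b')(S, w) = Add(Add(Mul(Mul(Add(5, 8), Mul(Rational(2, 5), Pow(-1, 2))), S), Mul(Mul(Add(S, 117), Pow(Add(w, 151), -1)), w)), w) = Add(Add(Mul(Mul(13, Mul(Rational(2, 5), 1)), S), Mul(Mul(Add(117, S), Pow(Add(151, w), -1)), w)), w) = Add(Add(Mul(Mul(13, Rational(2, 5)), S), Mul(Mul(Pow(Add(151, w), -1), Add(117, S)), w)), w) = Add(Add(Mul(Rational(26, 5), S), Mul(w, Pow(Add(151, w), -1), Add(117, S))), w) = Add(w, Mul(Rational(26, 5), S), Mul(w, Pow(Add(151, w), -1), Add(117, S))))
Add(Function('b')(-134, -110), Mul(-1, -26392)) = Add(Mul(Rational(1, 5), Pow(Add(151, -110), -1), Add(Mul(5, Pow(-110, 2)), Mul(1340, -110), Mul(3926, -134), Mul(31, -134, -110))), Mul(-1, -26392)) = Add(Mul(Rational(1, 5), Pow(41, -1), Add(Mul(5, 12100), -147400, -526084, 456940)), 26392) = Add(Mul(Rational(1, 5), Rational(1, 41), Add(60500, -147400, -526084, 456940)), 26392) = Add(Mul(Rational(1, 5), Rational(1, 41), -156044), 26392) = Add(Rational(-156044, 205), 26392) = Rational(5254316, 205)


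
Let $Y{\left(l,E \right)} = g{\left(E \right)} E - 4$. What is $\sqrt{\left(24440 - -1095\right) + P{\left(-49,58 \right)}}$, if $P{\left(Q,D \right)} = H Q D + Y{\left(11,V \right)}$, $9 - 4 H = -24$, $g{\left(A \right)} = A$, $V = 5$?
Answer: $\frac{\sqrt{8438}}{2} \approx 45.929$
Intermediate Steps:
$H = \frac{33}{4}$ ($H = \frac{9}{4} - -6 = \frac{9}{4} + 6 = \frac{33}{4} \approx 8.25$)
$Y{\left(l,E \right)} = -4 + E^{2}$ ($Y{\left(l,E \right)} = E E - 4 = E^{2} - 4 = -4 + E^{2}$)
$P{\left(Q,D \right)} = 21 + \frac{33 D Q}{4}$ ($P{\left(Q,D \right)} = \frac{33 Q}{4} D - \left(4 - 5^{2}\right) = \frac{33 D Q}{4} + \left(-4 + 25\right) = \frac{33 D Q}{4} + 21 = 21 + \frac{33 D Q}{4}$)
$\sqrt{\left(24440 - -1095\right) + P{\left(-49,58 \right)}} = \sqrt{\left(24440 - -1095\right) + \left(21 + \frac{33}{4} \cdot 58 \left(-49\right)\right)} = \sqrt{\left(24440 + 1095\right) + \left(21 - \frac{46893}{2}\right)} = \sqrt{25535 - \frac{46851}{2}} = \sqrt{\frac{4219}{2}} = \frac{\sqrt{8438}}{2}$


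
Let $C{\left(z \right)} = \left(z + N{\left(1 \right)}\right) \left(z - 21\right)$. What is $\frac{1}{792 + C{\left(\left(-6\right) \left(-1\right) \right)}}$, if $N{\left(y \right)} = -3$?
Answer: $\frac{1}{747} \approx 0.0013387$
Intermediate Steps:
$C{\left(z \right)} = \left(-21 + z\right) \left(-3 + z\right)$ ($C{\left(z \right)} = \left(z - 3\right) \left(z - 21\right) = \left(-3 + z\right) \left(-21 + z\right) = \left(-21 + z\right) \left(-3 + z\right)$)
$\frac{1}{792 + C{\left(\left(-6\right) \left(-1\right) \right)}} = \frac{1}{792 + \left(63 + \left(\left(-6\right) \left(-1\right)\right)^{2} - 24 \left(\left(-6\right) \left(-1\right)\right)\right)} = \frac{1}{792 + \left(63 + 6^{2} - 144\right)} = \frac{1}{792 + \left(63 + 36 - 144\right)} = \frac{1}{792 - 45} = \frac{1}{747}$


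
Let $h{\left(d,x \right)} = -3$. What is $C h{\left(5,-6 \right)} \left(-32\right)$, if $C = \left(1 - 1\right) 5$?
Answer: $0$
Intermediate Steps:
$C = 0$ ($C = \left(1 - 1\right) 5 = 0 \cdot 5 = 0$)
$C h{\left(5,-6 \right)} \left(-32\right) = 0 \left(-3\right) \left(-32\right) = 0 \left(-32\right) = 0$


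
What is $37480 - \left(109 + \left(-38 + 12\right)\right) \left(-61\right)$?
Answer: $42543$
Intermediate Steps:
$37480 - \left(109 + \left(-38 + 12\right)\right) \left(-61\right) = 37480 - \left(109 - 26\right) \left(-61\right) = 37480 - 83 \left(-61\right) = 37480 - -5063 = 37480 + 5063 = 42543$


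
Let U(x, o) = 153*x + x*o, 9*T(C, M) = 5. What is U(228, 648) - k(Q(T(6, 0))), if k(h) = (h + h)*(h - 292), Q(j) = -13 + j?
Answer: 14179108/81 ≈ 1.7505e+5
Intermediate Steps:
T(C, M) = 5/9 (T(C, M) = (⅑)*5 = 5/9)
U(x, o) = 153*x + o*x
k(h) = 2*h*(-292 + h) (k(h) = (2*h)*(-292 + h) = 2*h*(-292 + h))
U(228, 648) - k(Q(T(6, 0))) = 228*(153 + 648) - 2*(-13 + 5/9)*(-292 + (-13 + 5/9)) = 228*801 - 2*(-112)*(-292 - 112/9)/9 = 182628 - 2*(-112)*(-2740)/(9*9) = 182628 - 1*613760/81 = 182628 - 613760/81 = 14179108/81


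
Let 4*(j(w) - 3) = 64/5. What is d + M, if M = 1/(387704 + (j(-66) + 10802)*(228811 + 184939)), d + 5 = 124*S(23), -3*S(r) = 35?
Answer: -19476781377167/13416841362 ≈ -1451.7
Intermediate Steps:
S(r) = -35/3 (S(r) = -1/3*35 = -35/3)
j(w) = 31/5 (j(w) = 3 + (64/5)/4 = 3 + (64*(1/5))/4 = 3 + (1/4)*(64/5) = 3 + 16/5 = 31/5)
d = -4355/3 (d = -5 + 124*(-35/3) = -5 - 4340/3 = -4355/3 ≈ -1451.7)
M = 1/4472280454 (M = 1/(387704 + (31/5 + 10802)*(228811 + 184939)) = 1/(387704 + (54041/5)*413750) = 1/(387704 + 4471892750) = 1/4472280454 ≈ 2.2360e-10)
d + M = -4355/3 + 1/4472280454 = -19476781377167/13416841362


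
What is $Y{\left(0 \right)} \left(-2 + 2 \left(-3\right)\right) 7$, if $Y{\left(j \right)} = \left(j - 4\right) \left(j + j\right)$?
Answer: $0$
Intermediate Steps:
$Y{\left(j \right)} = 2 j \left(-4 + j\right)$ ($Y{\left(j \right)} = \left(-4 + j\right) 2 j = 2 j \left(-4 + j\right)$)
$Y{\left(0 \right)} \left(-2 + 2 \left(-3\right)\right) 7 = 2 \cdot 0 \left(-4 + 0\right) \left(-2 + 2 \left(-3\right)\right) 7 = 2 \cdot 0 \left(-4\right) \left(-2 - 6\right) 7 = 0 \left(-8\right) 7 = 0 \cdot 7 = 0$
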